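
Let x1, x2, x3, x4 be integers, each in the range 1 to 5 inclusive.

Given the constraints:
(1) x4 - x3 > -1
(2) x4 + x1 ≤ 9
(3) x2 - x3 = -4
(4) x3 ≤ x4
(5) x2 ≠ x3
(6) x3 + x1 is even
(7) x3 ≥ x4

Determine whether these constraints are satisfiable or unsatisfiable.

Try x1 = 1, x2 = 1, x3 = 5, x4 = 5.
Check constraint 1: x4 - x3 = 0; constraint 2: x4 + x1 = 6. The remaining constraints are straightforward to verify.

Satisfiable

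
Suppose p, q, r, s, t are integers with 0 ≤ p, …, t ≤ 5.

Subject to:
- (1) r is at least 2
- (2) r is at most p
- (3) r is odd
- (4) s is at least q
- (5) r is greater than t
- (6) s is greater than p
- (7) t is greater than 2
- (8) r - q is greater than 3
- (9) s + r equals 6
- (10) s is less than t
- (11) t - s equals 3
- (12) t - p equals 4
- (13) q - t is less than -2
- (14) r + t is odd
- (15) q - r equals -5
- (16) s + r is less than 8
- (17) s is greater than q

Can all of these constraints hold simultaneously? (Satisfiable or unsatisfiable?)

Constraints 2, 5, 6, and 10 give r ≤ p, p < s, s < t, t < r. Chaining: r ≤ p < s < t < r, which forces r < r — impossible.

Unsatisfiable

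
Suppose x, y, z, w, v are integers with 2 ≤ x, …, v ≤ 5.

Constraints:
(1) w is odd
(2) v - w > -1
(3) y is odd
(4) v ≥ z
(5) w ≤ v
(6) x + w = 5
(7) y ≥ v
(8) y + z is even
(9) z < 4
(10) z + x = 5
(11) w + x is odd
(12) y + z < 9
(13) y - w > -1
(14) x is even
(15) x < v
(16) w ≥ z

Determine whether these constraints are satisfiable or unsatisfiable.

Satisfiable

Take x = 2, y = 5, z = 3, w = 3, v = 5. Then constraint 2: v - w = 2; constraint 6: x + w = 5, and every other listed constraint is also met.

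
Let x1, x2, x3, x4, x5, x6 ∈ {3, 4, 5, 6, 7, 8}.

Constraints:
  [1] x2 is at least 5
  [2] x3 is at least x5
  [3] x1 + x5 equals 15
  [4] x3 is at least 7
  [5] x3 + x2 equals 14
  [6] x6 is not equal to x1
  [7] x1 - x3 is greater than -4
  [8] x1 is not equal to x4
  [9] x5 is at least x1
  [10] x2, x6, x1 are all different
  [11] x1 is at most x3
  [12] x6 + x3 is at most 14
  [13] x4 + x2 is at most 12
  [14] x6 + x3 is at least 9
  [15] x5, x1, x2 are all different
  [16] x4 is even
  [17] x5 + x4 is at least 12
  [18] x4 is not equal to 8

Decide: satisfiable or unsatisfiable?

Satisfiable

Setting (x1, x2, x3, x4, x5, x6) = (7, 6, 8, 4, 8, 4) satisfies everything: constraint 3: x1 + x5 = 15; constraint 5: x3 + x2 = 14, and the others follow.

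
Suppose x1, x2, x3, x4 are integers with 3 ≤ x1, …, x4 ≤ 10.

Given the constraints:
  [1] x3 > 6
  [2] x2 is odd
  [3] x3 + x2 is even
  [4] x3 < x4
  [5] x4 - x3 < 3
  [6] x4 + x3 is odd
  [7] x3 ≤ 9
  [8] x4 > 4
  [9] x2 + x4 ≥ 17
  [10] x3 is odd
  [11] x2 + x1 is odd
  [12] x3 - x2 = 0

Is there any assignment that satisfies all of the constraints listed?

Satisfiable

Take x1 = 8, x2 = 9, x3 = 9, x4 = 10. Then constraint 5: x4 - x3 = 1; constraint 9: x2 + x4 = 19; constraint 12: x3 - x2 = 0, and every other listed constraint is also met.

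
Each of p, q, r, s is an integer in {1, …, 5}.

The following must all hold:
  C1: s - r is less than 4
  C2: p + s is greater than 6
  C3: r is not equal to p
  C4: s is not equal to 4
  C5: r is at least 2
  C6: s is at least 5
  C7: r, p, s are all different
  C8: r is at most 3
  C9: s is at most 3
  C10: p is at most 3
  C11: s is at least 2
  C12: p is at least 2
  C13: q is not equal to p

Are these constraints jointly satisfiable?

Unsatisfiable

Constraints 5, 8, 9, 10, 11, and 12 confine each of r, p, s to the 2 values {2, 3}.
Constraint 7 requires all 3 of them to be distinct, but only 2 values are available — impossible by the pigeonhole principle.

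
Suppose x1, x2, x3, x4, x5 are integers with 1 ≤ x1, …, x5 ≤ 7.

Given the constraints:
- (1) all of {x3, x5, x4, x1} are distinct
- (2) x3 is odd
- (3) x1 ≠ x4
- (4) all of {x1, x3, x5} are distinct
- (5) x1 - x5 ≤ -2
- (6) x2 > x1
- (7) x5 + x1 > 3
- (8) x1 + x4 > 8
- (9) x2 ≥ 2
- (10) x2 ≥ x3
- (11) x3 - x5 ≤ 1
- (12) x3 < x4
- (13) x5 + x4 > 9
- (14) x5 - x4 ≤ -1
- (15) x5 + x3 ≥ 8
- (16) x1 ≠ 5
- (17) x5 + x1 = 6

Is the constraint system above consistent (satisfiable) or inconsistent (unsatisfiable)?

Satisfiable

Try x1 = 2, x2 = 5, x3 = 5, x4 = 7, x5 = 4.
Check constraint 5: x1 - x5 = -2; constraint 7: x5 + x1 = 6; constraint 8: x1 + x4 = 9. The remaining constraints are straightforward to verify.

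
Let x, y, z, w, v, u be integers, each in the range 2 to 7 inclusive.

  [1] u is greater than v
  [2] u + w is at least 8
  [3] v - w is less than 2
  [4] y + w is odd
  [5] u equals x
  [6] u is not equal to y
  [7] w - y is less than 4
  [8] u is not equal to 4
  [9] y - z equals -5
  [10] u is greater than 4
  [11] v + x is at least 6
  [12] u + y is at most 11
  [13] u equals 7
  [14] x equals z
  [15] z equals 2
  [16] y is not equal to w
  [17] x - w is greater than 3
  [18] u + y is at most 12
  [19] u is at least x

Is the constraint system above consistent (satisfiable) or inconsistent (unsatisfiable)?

Constraint 13 fixes u = 7 and constraint 15 fixes z = 2. Constraints 5 and 14 give u = x = z, so u = z. But 7 ≠ 2 — contradiction.

Unsatisfiable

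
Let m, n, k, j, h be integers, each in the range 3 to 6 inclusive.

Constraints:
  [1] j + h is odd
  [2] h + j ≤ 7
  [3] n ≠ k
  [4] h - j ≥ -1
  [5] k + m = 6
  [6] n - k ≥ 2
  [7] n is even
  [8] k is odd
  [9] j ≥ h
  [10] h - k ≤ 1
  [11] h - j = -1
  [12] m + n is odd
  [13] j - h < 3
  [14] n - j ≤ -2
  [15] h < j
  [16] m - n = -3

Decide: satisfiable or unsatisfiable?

Constraints 4, 6, 10, and 14 give k − h ≥ -1, h − j ≥ -1, j − n ≥ 2, n − k ≥ 2.
Adding all 4 inequalities: the left sides telescope to 0, and the right sides sum to (-1) + (-1) + 2 + 2 = 2. So 0 ≥ 2, which is false.

Unsatisfiable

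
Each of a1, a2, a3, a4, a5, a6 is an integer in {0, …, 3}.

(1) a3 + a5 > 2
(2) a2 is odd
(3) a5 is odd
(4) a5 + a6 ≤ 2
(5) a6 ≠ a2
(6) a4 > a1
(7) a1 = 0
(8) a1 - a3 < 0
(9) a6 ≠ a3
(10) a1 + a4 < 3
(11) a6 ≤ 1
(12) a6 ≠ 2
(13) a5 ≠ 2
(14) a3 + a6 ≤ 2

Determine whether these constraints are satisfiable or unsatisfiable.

Satisfiable

The assignment a1 = 0, a2 = 3, a3 = 2, a4 = 2, a5 = 1, a6 = 0 works:
  constraint 1 holds since a3 + a5 = 3.
  constraint 4 holds since a5 + a6 = 1.
  constraint 8 holds since a1 - a3 = -2.
The rest check out directly.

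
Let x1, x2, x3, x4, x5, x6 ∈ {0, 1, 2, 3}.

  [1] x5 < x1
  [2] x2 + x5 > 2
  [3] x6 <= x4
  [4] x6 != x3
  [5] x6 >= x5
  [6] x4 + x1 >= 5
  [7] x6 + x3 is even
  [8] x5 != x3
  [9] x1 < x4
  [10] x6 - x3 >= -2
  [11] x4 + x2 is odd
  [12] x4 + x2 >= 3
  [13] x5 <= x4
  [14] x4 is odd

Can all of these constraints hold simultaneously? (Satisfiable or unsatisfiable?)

One satisfying assignment is x1 = 2, x2 = 2, x3 = 3, x4 = 3, x5 = 1, x6 = 1.
For the less obvious constraints — constraint 2: x2 + x5 = 3; constraint 6: x4 + x1 = 5 — and the others hold by inspection.

Satisfiable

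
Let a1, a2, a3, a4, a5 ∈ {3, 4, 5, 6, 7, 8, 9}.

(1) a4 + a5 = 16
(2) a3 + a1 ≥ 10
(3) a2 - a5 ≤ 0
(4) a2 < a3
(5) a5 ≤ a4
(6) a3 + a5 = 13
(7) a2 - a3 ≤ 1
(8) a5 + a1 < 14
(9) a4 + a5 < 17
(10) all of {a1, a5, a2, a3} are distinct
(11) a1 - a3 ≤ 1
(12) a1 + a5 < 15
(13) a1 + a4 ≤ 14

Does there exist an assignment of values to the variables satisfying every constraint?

Satisfiable

The assignment a1 = 5, a2 = 4, a3 = 6, a4 = 9, a5 = 7 works:
  constraint 1 holds since a4 + a5 = 16.
  constraint 2 holds since a3 + a1 = 11.
The rest check out directly.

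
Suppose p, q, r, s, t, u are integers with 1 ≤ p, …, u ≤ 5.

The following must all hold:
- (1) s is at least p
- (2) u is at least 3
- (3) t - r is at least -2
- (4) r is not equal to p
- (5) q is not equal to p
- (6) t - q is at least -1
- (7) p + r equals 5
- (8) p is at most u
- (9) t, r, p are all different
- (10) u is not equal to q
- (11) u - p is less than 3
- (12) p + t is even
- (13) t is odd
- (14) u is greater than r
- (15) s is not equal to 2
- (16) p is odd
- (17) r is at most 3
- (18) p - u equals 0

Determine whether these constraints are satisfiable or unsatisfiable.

Satisfiable

Setting (p, q, r, s, t, u) = (3, 1, 2, 5, 1, 3) satisfies everything: constraint 3: t - r = -1; constraint 6: t - q = 0; constraint 7: p + r = 5, and the others follow.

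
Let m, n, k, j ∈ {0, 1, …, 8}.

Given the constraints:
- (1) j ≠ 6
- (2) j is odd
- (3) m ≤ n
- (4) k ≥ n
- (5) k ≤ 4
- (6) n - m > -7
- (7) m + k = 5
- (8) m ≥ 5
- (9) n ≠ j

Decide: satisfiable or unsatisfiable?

From constraints 3 and 8: n ≥ m and m ≥ 5, so n ≥ 5. From constraints 4 and 5: n ≤ k and k ≤ 4, so n ≤ 4. But 4 < 5, so no value of n works.

Unsatisfiable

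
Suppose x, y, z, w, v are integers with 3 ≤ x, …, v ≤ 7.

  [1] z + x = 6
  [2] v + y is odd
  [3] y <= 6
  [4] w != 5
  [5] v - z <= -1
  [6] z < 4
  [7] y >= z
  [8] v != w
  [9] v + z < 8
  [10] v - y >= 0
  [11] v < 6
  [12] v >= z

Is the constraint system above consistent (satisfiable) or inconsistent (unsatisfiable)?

Unsatisfiable

Constraints 5, 7, and 10 give y ≤ v, v < z, z ≤ y. Chaining: y ≤ v < z ≤ y, which forces y < y — impossible.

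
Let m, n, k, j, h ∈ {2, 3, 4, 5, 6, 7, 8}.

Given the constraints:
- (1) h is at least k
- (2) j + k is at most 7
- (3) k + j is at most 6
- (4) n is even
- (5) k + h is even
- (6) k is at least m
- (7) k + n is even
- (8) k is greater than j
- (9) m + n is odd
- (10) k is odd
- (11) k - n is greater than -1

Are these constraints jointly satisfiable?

Unsatisfiable

Constraint 10 makes k odd and constraint 4 makes n even, so k + n must be odd. Constraint 7 says k + n is even — contradiction.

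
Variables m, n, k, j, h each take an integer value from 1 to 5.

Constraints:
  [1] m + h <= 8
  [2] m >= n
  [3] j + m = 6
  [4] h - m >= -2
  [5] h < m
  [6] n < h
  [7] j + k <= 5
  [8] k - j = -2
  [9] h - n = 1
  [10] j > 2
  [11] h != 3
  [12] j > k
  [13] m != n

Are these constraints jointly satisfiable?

The assignment m = 3, n = 1, k = 1, j = 3, h = 2 works:
  constraint 1 holds since m + h = 5.
  constraint 3 holds since j + m = 6.
The rest check out directly.

Satisfiable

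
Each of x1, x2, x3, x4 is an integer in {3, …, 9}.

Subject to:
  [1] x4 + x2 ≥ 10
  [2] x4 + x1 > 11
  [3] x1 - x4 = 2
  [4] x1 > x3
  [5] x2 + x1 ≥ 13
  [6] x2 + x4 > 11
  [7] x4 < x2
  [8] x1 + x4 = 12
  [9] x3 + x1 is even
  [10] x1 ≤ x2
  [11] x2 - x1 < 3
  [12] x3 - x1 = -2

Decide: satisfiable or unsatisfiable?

Setting (x1, x2, x3, x4) = (7, 7, 5, 5) satisfies everything: constraint 1: x4 + x2 = 12; constraint 2: x4 + x1 = 12, and the others follow.

Satisfiable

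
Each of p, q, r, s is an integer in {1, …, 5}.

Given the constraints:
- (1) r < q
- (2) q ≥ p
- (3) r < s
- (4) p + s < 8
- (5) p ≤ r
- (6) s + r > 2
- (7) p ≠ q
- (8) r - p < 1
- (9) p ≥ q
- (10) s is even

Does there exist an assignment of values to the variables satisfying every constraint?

Constraints 1, 5, and 9 give q ≤ p, p ≤ r, r < q. Chaining: q ≤ p ≤ r < q, which forces q < q — impossible.

Unsatisfiable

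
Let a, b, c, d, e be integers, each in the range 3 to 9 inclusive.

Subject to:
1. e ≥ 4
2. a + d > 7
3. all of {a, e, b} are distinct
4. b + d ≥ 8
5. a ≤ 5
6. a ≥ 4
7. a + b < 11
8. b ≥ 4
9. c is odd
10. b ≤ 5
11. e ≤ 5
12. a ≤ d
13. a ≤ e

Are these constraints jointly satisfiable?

Unsatisfiable

Constraints 1, 5, 6, 8, 10, and 11 confine each of a, e, b to the 2 values {4, 5}.
Constraint 3 requires all 3 of them to be distinct, but only 2 values are available — impossible by the pigeonhole principle.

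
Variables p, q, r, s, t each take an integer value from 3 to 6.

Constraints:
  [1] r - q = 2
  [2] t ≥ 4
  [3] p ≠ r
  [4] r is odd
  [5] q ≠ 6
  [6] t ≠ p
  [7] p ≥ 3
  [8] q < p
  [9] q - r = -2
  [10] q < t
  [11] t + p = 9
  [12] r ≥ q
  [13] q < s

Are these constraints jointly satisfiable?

Setting (p, q, r, s, t) = (4, 3, 5, 6, 5) satisfies everything: constraint 1: r - q = 2; constraint 9: q - r = -2; constraint 11: t + p = 9, and the others follow.

Satisfiable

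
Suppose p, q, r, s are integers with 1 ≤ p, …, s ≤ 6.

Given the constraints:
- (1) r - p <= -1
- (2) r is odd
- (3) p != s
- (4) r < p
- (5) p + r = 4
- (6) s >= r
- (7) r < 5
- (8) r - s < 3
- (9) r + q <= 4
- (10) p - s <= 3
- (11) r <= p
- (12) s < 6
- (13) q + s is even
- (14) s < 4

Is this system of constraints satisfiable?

Try p = 3, q = 1, r = 1, s = 1.
Check constraint 1: r - p = -2; constraint 5: p + r = 4. The remaining constraints are straightforward to verify.

Satisfiable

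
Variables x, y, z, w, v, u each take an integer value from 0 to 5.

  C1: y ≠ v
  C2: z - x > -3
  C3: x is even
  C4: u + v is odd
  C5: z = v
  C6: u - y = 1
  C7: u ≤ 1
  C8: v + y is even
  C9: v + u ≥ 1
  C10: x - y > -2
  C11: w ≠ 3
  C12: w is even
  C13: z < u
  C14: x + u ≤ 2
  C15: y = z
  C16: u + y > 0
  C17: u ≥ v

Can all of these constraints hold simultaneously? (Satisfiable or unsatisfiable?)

From constraints 5 and 15, y = z = v, so y = v. But constraint 1 says y ≠ v. Contradiction.

Unsatisfiable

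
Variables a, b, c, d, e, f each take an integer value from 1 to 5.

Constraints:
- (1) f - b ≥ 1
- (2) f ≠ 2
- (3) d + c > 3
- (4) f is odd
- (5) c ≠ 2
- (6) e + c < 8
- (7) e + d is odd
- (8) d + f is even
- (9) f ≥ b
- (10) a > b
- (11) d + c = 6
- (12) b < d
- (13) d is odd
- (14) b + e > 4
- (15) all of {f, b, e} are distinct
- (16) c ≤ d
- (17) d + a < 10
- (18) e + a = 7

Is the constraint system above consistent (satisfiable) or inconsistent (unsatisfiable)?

Take a = 3, b = 1, c = 1, d = 5, e = 4, f = 3. Then constraint 1: f - b = 2; constraint 3: d + c = 6, and every other listed constraint is also met.

Satisfiable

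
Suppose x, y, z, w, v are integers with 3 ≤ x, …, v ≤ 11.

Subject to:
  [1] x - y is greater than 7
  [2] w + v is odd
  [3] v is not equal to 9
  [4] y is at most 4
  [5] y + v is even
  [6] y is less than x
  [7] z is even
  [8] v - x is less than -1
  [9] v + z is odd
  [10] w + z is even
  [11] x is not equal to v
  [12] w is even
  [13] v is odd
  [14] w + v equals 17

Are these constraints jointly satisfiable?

Satisfiable

Take x = 11, y = 3, z = 8, w = 10, v = 7. Then constraint 1: x - y = 8; constraint 8: v - x = -4; constraint 14: w + v = 17, and every other listed constraint is also met.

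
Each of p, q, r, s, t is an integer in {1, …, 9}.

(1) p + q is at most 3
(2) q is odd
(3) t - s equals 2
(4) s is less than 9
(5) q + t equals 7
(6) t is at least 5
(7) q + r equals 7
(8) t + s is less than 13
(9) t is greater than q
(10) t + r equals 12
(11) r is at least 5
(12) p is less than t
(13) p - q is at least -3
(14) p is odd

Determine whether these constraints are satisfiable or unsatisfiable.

The assignment p = 1, q = 1, r = 6, s = 4, t = 6 works:
  constraint 1 holds since p + q = 2.
  constraint 3 holds since t - s = 2.
The rest check out directly.

Satisfiable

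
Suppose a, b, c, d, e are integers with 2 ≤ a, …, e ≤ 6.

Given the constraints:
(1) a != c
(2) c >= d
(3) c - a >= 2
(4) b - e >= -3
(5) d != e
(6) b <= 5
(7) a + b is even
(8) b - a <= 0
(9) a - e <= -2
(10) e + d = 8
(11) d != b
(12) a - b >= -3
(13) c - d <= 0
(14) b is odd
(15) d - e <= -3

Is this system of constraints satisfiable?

Constraints 3, 4, 8, 13, and 15 give c − a ≥ 2, a − b ≥ 0, b − e ≥ -3, e − d ≥ 3, d − c ≥ 0.
Adding all 5 inequalities: the left sides telescope to 0, and the right sides sum to 2 + 0 + (-3) + 3 + 0 = 2. So 0 ≥ 2, which is false.

Unsatisfiable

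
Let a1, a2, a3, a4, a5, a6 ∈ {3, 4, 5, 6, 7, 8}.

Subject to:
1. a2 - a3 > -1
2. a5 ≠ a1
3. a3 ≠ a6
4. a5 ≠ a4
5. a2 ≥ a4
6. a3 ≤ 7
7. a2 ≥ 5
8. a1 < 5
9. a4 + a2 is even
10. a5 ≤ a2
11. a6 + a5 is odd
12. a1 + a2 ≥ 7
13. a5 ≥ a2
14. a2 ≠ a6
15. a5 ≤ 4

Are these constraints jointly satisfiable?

Unsatisfiable

From constraint 7: a2 ≥ 5. From constraints 13 and 15: a2 ≤ a5 and a5 ≤ 4, so a2 ≤ 4. But 4 < 5, so no value of a2 works.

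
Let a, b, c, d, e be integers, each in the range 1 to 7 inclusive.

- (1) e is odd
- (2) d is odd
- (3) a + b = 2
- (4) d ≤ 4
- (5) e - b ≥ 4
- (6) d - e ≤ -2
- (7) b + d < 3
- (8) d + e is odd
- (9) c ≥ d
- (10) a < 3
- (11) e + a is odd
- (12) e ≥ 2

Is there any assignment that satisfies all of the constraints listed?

Unsatisfiable

Constraint 2 makes d odd and constraint 1 makes e odd, so d + e must be even. Constraint 8 says d + e is odd — contradiction.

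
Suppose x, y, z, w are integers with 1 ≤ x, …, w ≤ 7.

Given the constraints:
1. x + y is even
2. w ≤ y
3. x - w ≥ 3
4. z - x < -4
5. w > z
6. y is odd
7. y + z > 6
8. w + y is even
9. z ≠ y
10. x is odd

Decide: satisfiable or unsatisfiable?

Setting (x, y, z, w) = (7, 7, 1, 3) satisfies everything: constraint 3: x - w = 4; constraint 4: z - x = -6, and the others follow.

Satisfiable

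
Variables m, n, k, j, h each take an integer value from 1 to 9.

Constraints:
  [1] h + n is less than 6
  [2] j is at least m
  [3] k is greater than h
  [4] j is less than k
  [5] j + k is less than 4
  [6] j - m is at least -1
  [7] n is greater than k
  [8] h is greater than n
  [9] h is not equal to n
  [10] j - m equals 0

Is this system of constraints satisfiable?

Unsatisfiable

Constraints 3, 7, and 8 give h < k, k < n, n < h. Chaining: h < k < n < h, which forces h < h — impossible.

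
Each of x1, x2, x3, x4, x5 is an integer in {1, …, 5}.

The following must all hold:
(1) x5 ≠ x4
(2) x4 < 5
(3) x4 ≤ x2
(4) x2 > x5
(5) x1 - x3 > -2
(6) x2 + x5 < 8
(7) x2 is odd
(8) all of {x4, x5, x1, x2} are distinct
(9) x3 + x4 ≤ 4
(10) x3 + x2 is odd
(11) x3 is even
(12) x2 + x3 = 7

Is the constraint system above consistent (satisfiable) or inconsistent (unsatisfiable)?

Satisfiable

One satisfying assignment is x1 = 3, x2 = 5, x3 = 2, x4 = 2, x5 = 1.
For the less obvious constraints — constraint 5: x1 - x3 = 1; constraint 6: x2 + x5 = 6 — and the others hold by inspection.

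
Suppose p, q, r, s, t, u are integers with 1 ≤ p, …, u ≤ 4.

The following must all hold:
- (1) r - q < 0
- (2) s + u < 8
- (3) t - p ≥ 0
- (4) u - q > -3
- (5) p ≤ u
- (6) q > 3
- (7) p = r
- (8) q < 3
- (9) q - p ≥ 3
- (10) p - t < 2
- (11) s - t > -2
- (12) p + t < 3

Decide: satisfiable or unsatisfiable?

Unsatisfiable

From constraint 6: q ≥ 4. From constraint 8: q ≤ 2. But 2 < 4, so no value of q works.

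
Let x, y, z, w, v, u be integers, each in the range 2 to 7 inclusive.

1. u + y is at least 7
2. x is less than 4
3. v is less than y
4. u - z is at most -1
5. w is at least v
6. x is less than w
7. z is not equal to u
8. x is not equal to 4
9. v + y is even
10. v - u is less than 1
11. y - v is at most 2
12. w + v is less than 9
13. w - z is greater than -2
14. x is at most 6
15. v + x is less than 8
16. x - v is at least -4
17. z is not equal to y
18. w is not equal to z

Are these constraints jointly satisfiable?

Satisfiable

Try x = 2, y = 6, z = 5, w = 4, v = 4, u = 4.
Check constraint 1: u + y = 10; constraint 4: u - z = -1; constraint 10: v - u = 0. The remaining constraints are straightforward to verify.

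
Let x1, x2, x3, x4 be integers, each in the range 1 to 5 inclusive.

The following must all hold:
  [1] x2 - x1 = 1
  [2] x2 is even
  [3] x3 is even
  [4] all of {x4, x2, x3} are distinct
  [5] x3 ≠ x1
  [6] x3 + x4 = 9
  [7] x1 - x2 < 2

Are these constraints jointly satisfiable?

Setting (x1, x2, x3, x4) = (1, 2, 4, 5) satisfies everything: constraint 1: x2 - x1 = 1; constraint 6: x3 + x4 = 9; constraint 7: x1 - x2 = -1, and the others follow.

Satisfiable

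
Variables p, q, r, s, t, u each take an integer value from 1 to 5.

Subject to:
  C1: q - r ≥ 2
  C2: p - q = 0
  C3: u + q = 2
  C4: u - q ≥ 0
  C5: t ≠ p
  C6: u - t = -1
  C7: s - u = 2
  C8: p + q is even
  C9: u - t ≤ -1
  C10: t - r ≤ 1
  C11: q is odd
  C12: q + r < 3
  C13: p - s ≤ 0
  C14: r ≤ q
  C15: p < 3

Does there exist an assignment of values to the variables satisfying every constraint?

Constraints 1, 4, 9, and 10 give q − r ≥ 2, r − t ≥ -1, t − u ≥ 1, u − q ≥ 0.
Adding all 4 inequalities: the left sides telescope to 0, and the right sides sum to 2 + (-1) + 1 + 0 = 2. So 0 ≥ 2, which is false.

Unsatisfiable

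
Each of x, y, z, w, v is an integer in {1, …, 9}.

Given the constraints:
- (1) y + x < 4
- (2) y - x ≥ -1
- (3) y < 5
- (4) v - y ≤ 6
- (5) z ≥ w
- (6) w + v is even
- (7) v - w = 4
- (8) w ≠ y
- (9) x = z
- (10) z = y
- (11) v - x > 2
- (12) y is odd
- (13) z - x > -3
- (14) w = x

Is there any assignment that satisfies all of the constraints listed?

From constraints 9, 10, and 14, w = x = z = y, so w = y. But constraint 8 says w ≠ y. Contradiction.

Unsatisfiable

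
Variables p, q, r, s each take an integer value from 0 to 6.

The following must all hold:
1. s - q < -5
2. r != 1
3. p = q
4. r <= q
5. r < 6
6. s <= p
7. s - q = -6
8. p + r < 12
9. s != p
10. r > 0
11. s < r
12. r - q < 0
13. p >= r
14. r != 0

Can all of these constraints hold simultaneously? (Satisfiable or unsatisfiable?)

One satisfying assignment is p = 6, q = 6, r = 5, s = 0.
For the less obvious constraints — constraint 1: s - q = -6; constraint 7: s - q = -6; constraint 8: p + r = 11 — and the others hold by inspection.

Satisfiable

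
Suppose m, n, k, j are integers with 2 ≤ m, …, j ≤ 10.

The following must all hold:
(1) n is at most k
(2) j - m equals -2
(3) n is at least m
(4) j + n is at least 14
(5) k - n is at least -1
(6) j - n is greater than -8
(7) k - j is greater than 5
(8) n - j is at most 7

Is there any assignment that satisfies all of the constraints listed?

Take m = 6, n = 10, k = 10, j = 4. Then constraint 2: j - m = -2; constraint 4: j + n = 14; constraint 5: k - n = 0, and every other listed constraint is also met.

Satisfiable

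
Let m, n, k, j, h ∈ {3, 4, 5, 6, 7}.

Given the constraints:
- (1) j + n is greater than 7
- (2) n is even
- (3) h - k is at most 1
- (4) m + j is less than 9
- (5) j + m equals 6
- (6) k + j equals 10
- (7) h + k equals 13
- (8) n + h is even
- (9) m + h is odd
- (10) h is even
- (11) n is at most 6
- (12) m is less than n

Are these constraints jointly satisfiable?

The assignment m = 3, n = 6, k = 7, j = 3, h = 6 works:
  constraint 1 holds since j + n = 9.
  constraint 3 holds since h - k = -1.
The rest check out directly.

Satisfiable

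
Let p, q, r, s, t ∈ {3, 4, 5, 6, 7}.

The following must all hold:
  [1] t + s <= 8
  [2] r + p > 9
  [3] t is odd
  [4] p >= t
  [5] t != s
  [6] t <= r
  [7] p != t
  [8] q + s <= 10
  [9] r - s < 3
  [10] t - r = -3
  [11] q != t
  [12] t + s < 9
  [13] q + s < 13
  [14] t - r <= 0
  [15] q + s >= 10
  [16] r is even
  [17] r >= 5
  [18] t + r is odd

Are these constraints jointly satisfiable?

The assignment p = 4, q = 6, r = 6, s = 4, t = 3 works:
  constraint 1 holds since t + s = 7.
  constraint 2 holds since r + p = 10.
The rest check out directly.

Satisfiable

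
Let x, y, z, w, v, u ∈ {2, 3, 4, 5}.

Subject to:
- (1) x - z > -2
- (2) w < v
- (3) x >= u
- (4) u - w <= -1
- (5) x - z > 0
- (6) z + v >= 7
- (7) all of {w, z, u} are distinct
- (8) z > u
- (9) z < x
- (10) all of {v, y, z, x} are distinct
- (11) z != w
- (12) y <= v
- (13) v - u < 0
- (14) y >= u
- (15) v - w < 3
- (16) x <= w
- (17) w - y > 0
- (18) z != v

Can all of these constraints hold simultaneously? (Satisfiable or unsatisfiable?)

Constraints 2, 8, 9, 13, and 16 give w < v, v < u, u < z, z < x, x ≤ w. Chaining: w < v < u < z < x ≤ w, which forces w < w — impossible.

Unsatisfiable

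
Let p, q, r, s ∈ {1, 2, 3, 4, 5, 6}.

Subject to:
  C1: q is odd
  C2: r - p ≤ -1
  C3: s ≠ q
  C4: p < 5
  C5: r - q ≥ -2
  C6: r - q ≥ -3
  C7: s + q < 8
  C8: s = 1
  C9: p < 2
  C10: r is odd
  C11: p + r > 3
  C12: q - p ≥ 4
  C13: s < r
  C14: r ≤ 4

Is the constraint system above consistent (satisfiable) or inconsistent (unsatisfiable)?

Constraints 2, 6, and 12 give p − r ≥ 1, r − q ≥ -3, q − p ≥ 4.
Adding all 3 inequalities: the left sides telescope to 0, and the right sides sum to 1 + (-3) + 4 = 2. So 0 ≥ 2, which is false.

Unsatisfiable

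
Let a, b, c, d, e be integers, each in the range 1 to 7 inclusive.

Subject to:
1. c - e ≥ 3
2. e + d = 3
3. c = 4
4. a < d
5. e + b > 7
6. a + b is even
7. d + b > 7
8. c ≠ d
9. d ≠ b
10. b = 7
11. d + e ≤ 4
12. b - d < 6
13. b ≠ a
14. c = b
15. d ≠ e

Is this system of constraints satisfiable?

Unsatisfiable

Constraint 3 fixes c = 4 and constraint 10 fixes b = 7, but constraint 14 requires c = b. Since 4 ≠ 7, contradiction.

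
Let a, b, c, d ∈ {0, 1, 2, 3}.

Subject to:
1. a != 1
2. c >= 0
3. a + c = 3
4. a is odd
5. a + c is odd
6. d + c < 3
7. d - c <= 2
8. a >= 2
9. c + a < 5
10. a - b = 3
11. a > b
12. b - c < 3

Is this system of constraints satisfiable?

Satisfiable

The assignment a = 3, b = 0, c = 0, d = 1 works:
  constraint 3 holds since a + c = 3.
  constraint 6 holds since d + c = 1.
The rest check out directly.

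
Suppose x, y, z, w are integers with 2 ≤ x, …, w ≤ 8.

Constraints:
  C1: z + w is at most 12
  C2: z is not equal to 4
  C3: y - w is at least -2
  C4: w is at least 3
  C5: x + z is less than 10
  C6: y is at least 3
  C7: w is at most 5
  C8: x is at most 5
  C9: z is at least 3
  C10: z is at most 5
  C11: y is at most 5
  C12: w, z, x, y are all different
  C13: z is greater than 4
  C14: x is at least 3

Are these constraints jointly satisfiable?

Unsatisfiable

Constraints 4, 6, 7, 8, 9, 10, 11, and 14 confine each of w, z, x, y to the 3 values {3, …, 5}.
Constraint 12 requires all 4 of them to be distinct, but only 3 values are available — impossible by the pigeonhole principle.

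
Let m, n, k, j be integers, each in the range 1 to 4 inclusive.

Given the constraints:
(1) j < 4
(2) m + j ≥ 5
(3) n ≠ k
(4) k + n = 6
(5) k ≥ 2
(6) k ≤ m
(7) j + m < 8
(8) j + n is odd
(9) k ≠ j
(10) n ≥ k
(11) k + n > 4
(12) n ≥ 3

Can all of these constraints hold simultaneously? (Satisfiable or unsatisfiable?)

One satisfying assignment is m = 3, n = 4, k = 2, j = 3.
For the less obvious constraints — constraint 2: m + j = 6; constraint 4: k + n = 6; constraint 7: j + m = 6 — and the others hold by inspection.

Satisfiable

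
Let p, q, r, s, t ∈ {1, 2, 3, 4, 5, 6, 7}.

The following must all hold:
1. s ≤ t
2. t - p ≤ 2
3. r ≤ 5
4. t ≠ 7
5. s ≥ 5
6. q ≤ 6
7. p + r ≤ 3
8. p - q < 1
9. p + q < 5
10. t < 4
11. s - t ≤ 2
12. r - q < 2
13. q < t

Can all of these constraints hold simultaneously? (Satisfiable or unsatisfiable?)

Unsatisfiable

From constraints 1 and 5: t ≥ s and s ≥ 5, so t ≥ 5. From constraint 10: t ≤ 3. But 3 < 5, so no value of t works.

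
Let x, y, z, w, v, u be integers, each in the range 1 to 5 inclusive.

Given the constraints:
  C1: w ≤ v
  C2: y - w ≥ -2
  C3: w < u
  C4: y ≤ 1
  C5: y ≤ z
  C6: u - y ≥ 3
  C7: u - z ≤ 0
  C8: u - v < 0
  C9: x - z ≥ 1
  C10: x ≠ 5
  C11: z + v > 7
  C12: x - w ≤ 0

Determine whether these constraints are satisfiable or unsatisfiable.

Unsatisfiable

Constraints 2, 6, 7, 9, and 12 give y − w ≥ -2, w − x ≥ 0, x − z ≥ 1, z − u ≥ 0, u − y ≥ 3.
Adding all 5 inequalities: the left sides telescope to 0, and the right sides sum to (-2) + 0 + 1 + 0 + 3 = 2. So 0 ≥ 2, which is false.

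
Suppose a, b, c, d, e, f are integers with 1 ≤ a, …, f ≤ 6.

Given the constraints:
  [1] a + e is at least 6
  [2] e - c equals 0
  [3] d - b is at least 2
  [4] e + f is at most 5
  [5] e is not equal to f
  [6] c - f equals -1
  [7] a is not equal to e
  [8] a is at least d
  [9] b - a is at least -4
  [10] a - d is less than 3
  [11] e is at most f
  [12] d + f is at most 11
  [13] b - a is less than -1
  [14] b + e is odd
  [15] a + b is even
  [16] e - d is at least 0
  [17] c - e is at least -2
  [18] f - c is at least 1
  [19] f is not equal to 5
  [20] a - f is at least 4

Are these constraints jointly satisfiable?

Unsatisfiable

Constraints 3, 9, 16, 17, 18, and 20 give e − d ≥ 0, d − b ≥ 2, b − a ≥ -4, a − f ≥ 4, f − c ≥ 1, c − e ≥ -2.
Adding all 6 inequalities: the left sides telescope to 0, and the right sides sum to 0 + 2 + (-4) + 4 + 1 + (-2) = 1. So 0 ≥ 1, which is false.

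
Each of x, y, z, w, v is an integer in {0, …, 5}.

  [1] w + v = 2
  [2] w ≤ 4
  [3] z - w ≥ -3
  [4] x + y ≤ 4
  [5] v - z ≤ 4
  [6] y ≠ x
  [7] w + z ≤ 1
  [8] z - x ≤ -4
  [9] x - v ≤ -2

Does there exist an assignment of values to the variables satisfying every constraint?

Constraints 5, 8, and 9 give z − v ≥ -4, v − x ≥ 2, x − z ≥ 4.
Adding all 3 inequalities: the left sides telescope to 0, and the right sides sum to (-4) + 2 + 4 = 2. So 0 ≥ 2, which is false.

Unsatisfiable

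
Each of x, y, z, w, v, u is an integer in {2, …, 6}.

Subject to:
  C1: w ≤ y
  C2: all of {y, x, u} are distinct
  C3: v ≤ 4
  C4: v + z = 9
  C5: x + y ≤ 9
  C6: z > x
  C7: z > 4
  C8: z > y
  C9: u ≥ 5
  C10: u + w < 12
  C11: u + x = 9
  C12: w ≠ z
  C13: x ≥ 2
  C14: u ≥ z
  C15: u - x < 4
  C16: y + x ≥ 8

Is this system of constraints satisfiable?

Try x = 3, y = 5, z = 6, w = 4, v = 3, u = 6.
Check constraint 4: v + z = 9; constraint 5: x + y = 8; constraint 10: u + w = 10. The remaining constraints are straightforward to verify.

Satisfiable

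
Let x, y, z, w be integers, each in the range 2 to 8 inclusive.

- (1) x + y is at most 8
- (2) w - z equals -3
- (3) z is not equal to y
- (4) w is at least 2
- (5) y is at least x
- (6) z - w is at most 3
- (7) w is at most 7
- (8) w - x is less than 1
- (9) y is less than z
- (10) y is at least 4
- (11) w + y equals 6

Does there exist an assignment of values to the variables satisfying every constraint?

Satisfiable

The assignment x = 4, y = 4, z = 5, w = 2 works:
  constraint 1 holds since x + y = 8.
  constraint 2 holds since w - z = -3.
The rest check out directly.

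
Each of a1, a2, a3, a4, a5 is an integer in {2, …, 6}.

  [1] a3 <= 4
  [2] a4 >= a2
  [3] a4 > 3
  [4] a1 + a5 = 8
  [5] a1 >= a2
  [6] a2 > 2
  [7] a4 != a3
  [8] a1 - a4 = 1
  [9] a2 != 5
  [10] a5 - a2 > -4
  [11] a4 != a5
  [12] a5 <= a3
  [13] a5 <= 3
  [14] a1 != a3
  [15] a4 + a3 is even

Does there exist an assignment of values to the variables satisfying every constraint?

Setting (a1, a2, a3, a4, a5) = (6, 3, 3, 5, 2) satisfies everything: constraint 4: a1 + a5 = 8; constraint 8: a1 - a4 = 1; constraint 10: a5 - a2 = -1, and the others follow.

Satisfiable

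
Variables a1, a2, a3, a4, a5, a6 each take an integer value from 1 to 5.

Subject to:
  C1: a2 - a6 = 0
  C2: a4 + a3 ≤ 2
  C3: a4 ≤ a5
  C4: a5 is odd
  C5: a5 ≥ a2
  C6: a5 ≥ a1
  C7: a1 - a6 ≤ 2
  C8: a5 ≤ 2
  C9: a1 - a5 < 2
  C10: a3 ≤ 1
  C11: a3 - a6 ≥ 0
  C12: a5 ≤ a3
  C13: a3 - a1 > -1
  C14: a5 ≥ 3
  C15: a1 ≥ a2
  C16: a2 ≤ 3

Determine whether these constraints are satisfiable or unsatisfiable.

Unsatisfiable

From constraint 14: a5 ≥ 3. From constraints 10 and 12: a5 ≤ a3 and a3 ≤ 1, so a5 ≤ 1. But 1 < 3, so no value of a5 works.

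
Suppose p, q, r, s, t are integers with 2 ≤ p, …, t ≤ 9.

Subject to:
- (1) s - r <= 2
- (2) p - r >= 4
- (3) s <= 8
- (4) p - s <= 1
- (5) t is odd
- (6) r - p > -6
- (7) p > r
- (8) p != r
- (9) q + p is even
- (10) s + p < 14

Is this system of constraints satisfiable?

Unsatisfiable

Constraints 1, 2, and 4 give s − p ≥ -1, p − r ≥ 4, r − s ≥ -2.
Adding all 3 inequalities: the left sides telescope to 0, and the right sides sum to (-1) + 4 + (-2) = 1. So 0 ≥ 1, which is false.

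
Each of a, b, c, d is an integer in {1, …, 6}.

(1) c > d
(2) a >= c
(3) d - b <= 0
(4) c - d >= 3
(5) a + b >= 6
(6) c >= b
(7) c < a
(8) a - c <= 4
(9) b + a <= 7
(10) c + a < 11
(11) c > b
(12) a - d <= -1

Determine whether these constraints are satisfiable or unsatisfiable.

Constraints 3, 7, 11, and 12 give c < a, a < d, d ≤ b, b < c. Chaining: c < a < d ≤ b < c, which forces c < c — impossible.

Unsatisfiable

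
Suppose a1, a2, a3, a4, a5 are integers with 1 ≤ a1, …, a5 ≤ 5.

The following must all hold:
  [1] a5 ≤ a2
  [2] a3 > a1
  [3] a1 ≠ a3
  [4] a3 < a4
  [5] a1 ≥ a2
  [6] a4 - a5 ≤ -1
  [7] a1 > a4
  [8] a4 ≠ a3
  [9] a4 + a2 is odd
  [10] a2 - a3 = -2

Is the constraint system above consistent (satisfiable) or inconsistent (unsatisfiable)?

Unsatisfiable

Constraints 1, 2, 4, 5, and 6 give a4 < a5, a5 ≤ a2, a2 ≤ a1, a1 < a3, a3 < a4. Chaining: a4 < a5 ≤ a2 ≤ a1 < a3 < a4, which forces a4 < a4 — impossible.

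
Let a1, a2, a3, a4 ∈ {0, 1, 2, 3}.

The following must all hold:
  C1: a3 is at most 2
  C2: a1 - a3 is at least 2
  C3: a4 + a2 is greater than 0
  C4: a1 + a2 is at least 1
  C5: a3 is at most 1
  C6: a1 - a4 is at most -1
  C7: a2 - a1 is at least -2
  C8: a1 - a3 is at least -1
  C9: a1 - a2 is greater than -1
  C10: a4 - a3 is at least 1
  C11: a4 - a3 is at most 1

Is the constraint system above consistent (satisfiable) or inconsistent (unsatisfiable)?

Constraints 2, 6, and 11 give a1 − a3 ≥ 2, a3 − a4 ≥ -1, a4 − a1 ≥ 1.
Adding all 3 inequalities: the left sides telescope to 0, and the right sides sum to 2 + (-1) + 1 = 2. So 0 ≥ 2, which is false.

Unsatisfiable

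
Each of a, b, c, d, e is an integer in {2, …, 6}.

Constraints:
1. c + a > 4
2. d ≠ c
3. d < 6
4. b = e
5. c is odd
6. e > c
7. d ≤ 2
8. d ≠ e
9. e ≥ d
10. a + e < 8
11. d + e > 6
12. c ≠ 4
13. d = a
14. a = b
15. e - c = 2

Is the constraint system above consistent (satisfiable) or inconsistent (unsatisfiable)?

Unsatisfiable

From constraints 4, 13, and 14, d = a = b = e, so d = e. But constraint 8 says d ≠ e. Contradiction.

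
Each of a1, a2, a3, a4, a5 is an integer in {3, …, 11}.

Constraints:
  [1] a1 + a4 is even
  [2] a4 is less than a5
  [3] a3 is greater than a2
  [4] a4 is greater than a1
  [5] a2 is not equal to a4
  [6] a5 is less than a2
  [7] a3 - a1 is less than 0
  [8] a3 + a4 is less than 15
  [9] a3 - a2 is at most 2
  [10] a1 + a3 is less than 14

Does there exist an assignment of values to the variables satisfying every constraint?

Constraints 2, 3, 4, 6, and 7 give a1 < a4, a4 < a5, a5 < a2, a2 < a3, a3 < a1. Chaining: a1 < a4 < a5 < a2 < a3 < a1, which forces a1 < a1 — impossible.

Unsatisfiable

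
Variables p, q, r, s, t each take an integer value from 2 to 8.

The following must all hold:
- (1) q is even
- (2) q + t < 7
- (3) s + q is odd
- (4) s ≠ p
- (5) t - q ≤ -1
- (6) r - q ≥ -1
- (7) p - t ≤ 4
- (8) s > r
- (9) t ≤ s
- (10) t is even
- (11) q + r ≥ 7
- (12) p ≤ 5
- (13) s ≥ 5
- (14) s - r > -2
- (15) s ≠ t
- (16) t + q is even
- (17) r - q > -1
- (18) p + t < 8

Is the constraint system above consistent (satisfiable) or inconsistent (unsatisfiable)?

Take p = 4, q = 4, r = 4, s = 5, t = 2. Then constraint 2: q + t = 6; constraint 5: t - q = -2, and every other listed constraint is also met.

Satisfiable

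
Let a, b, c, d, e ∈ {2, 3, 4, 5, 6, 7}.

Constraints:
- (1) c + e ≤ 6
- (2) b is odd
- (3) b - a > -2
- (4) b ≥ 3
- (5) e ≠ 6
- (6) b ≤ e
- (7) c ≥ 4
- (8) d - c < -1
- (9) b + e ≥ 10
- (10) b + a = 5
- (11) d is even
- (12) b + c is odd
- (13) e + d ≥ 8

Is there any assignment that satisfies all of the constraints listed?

Unsatisfiable

From constraint 7: c ≥ 4. From constraints 4 and 6: e ≥ b ≥ 3. Hence c + e ≥ 7. But constraint 1 requires c + e ≤ 6, and 6 < 7. Contradiction.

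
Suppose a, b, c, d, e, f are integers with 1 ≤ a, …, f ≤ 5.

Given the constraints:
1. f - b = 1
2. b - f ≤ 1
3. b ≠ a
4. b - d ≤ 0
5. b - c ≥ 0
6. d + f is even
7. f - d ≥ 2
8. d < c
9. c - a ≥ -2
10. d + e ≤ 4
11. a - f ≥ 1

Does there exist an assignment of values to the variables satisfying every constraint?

Unsatisfiable

Constraints 4, 5, 7, 9, and 11 give a − f ≥ 1, f − d ≥ 2, d − b ≥ 0, b − c ≥ 0, c − a ≥ -2.
Adding all 5 inequalities: the left sides telescope to 0, and the right sides sum to 1 + 2 + 0 + 0 + (-2) = 1. So 0 ≥ 1, which is false.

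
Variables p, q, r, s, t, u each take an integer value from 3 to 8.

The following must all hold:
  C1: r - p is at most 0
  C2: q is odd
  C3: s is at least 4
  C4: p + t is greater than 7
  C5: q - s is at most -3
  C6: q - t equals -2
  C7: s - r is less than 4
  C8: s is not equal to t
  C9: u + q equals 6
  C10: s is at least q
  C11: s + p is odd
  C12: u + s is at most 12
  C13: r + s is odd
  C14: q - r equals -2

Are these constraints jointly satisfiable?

The assignment p = 5, q = 3, r = 5, s = 6, t = 5, u = 3 works:
  constraint 1 holds since r - p = 0.
  constraint 4 holds since p + t = 10.
The rest check out directly.

Satisfiable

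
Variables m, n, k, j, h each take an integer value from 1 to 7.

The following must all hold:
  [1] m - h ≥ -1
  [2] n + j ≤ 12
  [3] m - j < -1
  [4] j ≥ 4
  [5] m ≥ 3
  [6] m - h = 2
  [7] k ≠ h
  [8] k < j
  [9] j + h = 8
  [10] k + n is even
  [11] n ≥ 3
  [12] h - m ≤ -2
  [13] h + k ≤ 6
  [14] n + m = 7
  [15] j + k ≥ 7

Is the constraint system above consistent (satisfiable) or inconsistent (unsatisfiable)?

Setting (m, n, k, j, h) = (3, 4, 2, 7, 1) satisfies everything: constraint 1: m - h = 2; constraint 2: n + j = 11; constraint 3: m - j = -4, and the others follow.

Satisfiable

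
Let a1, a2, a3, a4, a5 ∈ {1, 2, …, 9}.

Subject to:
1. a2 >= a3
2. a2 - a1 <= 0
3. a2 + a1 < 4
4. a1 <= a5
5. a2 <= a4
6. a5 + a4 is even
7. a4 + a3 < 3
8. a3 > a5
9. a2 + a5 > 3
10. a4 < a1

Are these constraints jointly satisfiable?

Unsatisfiable

Constraints 1, 4, 5, 8, and 10 give a3 ≤ a2, a2 ≤ a4, a4 < a1, a1 ≤ a5, a5 < a3. Chaining: a3 ≤ a2 ≤ a4 < a1 ≤ a5 < a3, which forces a3 < a3 — impossible.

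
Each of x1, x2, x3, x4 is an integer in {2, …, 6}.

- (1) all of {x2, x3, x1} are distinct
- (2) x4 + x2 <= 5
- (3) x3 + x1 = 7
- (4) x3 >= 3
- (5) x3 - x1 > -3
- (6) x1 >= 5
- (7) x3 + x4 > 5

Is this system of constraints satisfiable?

From constraint 4: x3 ≥ 3. From constraint 6: x1 ≥ 5. Hence x3 + x1 ≥ 8. But constraint 3 requires x3 + x1 = 7, and 7 < 8. Contradiction.

Unsatisfiable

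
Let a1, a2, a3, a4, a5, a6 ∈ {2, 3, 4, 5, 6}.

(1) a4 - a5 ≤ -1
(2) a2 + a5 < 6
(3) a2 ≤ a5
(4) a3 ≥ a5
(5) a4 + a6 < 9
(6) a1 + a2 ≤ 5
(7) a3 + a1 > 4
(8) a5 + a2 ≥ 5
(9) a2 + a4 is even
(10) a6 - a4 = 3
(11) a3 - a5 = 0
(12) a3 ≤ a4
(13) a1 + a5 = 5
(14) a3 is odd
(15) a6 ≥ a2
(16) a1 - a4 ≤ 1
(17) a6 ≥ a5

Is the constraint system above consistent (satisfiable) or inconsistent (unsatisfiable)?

Constraints 1, 4, and 12 give a3 ≤ a4, a4 < a5, a5 ≤ a3. Chaining: a3 ≤ a4 < a5 ≤ a3, which forces a3 < a3 — impossible.

Unsatisfiable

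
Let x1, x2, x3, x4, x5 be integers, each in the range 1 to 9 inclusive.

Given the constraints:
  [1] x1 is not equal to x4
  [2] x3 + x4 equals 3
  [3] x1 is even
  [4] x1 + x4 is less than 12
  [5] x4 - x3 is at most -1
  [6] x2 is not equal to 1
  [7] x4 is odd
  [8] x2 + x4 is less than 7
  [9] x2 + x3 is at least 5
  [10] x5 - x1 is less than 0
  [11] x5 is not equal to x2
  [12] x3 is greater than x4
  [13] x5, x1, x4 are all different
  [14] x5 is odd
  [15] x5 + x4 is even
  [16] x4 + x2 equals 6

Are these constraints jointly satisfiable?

Setting (x1, x2, x3, x4, x5) = (8, 5, 2, 1, 7) satisfies everything: constraint 2: x3 + x4 = 3; constraint 4: x1 + x4 = 9, and the others follow.

Satisfiable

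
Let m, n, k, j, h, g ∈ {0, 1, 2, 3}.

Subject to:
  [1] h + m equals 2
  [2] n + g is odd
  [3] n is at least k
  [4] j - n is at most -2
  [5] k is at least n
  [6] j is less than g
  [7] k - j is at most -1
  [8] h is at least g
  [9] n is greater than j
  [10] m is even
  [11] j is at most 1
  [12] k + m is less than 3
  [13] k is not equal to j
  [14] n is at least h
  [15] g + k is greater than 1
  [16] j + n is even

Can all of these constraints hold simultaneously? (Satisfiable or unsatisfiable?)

Unsatisfiable

Constraints 5, 6, 7, 8, and 14 give n ≤ k, k < j, j < g, g ≤ h, h ≤ n. Chaining: n ≤ k < j < g ≤ h ≤ n, which forces n < n — impossible.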